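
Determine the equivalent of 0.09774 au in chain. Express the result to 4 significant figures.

7.268e+8 chain

1 astronomical unit = 7.43646e+9 chain.
Thus 0.09774 × 7.43646e+9 ≈ 7.268e+8 chain.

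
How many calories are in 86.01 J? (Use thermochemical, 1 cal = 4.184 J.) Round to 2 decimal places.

20.56 calories

1 joule = 0.239006 cal.
Thus 86.01 × 0.239006 ≈ 20.56 cal.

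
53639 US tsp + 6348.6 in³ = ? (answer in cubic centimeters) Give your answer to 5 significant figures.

368420 cm³

53639 US tsp = 264382 cm³ and 6348.6 in³ = 104035 cm³.
264382 + 104035 ≈ 368420 cm³.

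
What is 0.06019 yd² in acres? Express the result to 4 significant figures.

1 square yard = 0.000206612 acre.
Then 0.06019 × 0.000206612 ≈ 1.244 × 10^-5 acre.

1.244 × 10^-5 acres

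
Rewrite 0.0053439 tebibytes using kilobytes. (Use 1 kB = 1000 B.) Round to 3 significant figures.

1 TiB = 1.09951e+9 kilobytes.
Thus 0.0053439 × 1.09951e+9 ≈ 5.88e+6 kB.

5.88e+6 kilobytes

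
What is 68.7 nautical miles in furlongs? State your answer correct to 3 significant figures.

632 furlong

1 nautical mile = 9.20624 furlongs.
Thus 68.7 × 9.20624 ≈ 632 furlong.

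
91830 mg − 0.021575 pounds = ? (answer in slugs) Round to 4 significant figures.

0.005622 slugs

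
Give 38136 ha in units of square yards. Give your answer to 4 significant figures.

4.561e+8 square yards

1 hectare = 11959.9 yd².
Thus 38136 × 11959.9 ≈ 4.561e+8 yd².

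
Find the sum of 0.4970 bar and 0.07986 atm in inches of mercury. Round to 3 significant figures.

0.4970 bar = 14.6764 inHg and 0.07986 atm = 2.38951 inHg.
14.6764 + 2.38951 ≈ 17.1 inHg.

17.1 inches of mercury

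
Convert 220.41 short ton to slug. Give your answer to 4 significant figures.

13700 slug

1 short ton = 62.1619 slugs.
Thus 220.41 × 62.1619 ≈ 13700 slug.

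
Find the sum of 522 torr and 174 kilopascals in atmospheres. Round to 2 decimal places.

522 torr = 0.686842 atm and 174 kPa = 1.71725 atm.
0.686842 + 1.71725 ≈ 2.40 atm.

2.40 atmospheres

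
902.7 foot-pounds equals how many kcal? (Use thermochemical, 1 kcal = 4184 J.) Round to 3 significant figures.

0.293 kilocalories

1 foot-pound = 0.000324048 kcal.
902.7 × 0.000324048 ≈ 0.293 kcal.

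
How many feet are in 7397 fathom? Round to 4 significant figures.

44380 feet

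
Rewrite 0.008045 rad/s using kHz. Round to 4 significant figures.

1.280 × 10^-6 kilohertz

1 radian per second = 0.000159155 kHz.
So 0.008045 × 0.000159155 ≈ 1.280 × 10^-6 kHz.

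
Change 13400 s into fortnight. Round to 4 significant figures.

0.01108 fortnights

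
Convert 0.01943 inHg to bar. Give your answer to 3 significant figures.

0.000658 bar

1 inch of mercury = 0.0338639 bar.
Then 0.01943 × 0.0338639 ≈ 0.000658 bar.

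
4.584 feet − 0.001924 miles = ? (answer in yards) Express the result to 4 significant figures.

-1.858 yd

4.584 ft = 1.52800 yd and 0.001924 mi = 3.38624 yd.
1.52800 − 3.38624 ≈ -1.858 yd.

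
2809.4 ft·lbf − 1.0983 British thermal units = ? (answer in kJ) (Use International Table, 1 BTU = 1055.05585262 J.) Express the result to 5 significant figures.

2.6503 kilojoules

2809.4 ft·lbf = 3.80903 kJ and 1.0983 BTU = 1.15877 kJ.
3.80903 − 1.15877 ≈ 2.6503 kJ.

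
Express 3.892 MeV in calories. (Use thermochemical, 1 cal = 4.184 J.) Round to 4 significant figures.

1.490 × 10^-13 calories

1 megaelectronvolt = 3.82929 × 10^-14 cal.
Thus 3.892 × 3.82929 × 10^-14 ≈ 1.490 × 10^-13 cal.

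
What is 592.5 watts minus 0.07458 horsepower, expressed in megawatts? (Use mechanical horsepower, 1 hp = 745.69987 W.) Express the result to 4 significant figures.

0.0005369 MW

592.5 W = 0.000592500 MW and 0.07458 hp = 5.56143e-5 MW.
0.000592500 − 5.56143e-5 ≈ 0.0005369 MW.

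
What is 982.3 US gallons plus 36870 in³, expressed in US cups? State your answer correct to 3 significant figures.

982.3 US gal = 15716.8 US cup and 36870 in³ = 2553.77 US cup.
15716.8 + 2553.77 ≈ 18300 US cup.

18300 US cup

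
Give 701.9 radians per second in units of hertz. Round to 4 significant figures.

1 radian per second = 0.159155 hertz.
Then 701.9 × 0.159155 ≈ 111.7 Hz.

111.7 Hz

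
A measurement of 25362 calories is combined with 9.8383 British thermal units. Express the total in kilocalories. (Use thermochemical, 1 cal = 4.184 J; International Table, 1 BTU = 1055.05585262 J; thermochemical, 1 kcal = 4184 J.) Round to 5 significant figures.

25362 cal = 25.3620 kcal and 9.8383 BTU = 2.48087 kcal.
25.3620 + 2.48087 ≈ 27.843 kcal.

27.843 kcal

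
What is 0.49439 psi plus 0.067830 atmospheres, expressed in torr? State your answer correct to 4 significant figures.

77.12 torr

0.49439 psi = 25.5673 torr and 0.067830 atm = 51.5508 torr.
25.5673 + 51.5508 ≈ 77.12 torr.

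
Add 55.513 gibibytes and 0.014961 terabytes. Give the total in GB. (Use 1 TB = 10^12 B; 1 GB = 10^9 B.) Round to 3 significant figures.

74.6 gigabytes

55.513 GiB = 59.6066 GB and 0.014961 TB = 14.9610 GB.
59.6066 + 14.9610 ≈ 74.6 GB.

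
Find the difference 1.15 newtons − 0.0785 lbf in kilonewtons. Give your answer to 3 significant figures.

0.000801 kN

1.15 N = 0.00115000 kN and 0.0785 lbf = 0.000349185 kN.
0.00115000 − 0.000349185 ≈ 0.000801 kN.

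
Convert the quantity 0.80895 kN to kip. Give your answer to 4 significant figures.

1 kilonewton = 0.224809 kip.
Thus 0.80895 × 0.224809 ≈ 0.1819 kip.

0.1819 kip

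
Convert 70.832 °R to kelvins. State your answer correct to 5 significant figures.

39.351 K

°R = K × 9/5.
Applying the formula gives 39.351 K.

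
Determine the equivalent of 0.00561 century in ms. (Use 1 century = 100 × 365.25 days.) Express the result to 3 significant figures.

1 century = 3.15576e+12 ms.
Then 0.00561 × 3.15576e+12 ≈ 1.77e+10 ms.

1.77e+10 milliseconds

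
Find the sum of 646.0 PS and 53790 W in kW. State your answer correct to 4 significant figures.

646.0 PS = 475.132 kW and 53790 W = 53.7900 kW.
475.132 + 53.7900 ≈ 528.9 kW.

528.9 kW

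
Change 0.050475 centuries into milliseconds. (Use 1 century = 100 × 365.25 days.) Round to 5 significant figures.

1.5929e+11 ms

1 century = 3.15576e+12 ms.
So 0.050475 × 3.15576e+12 ≈ 1.5929e+11 ms.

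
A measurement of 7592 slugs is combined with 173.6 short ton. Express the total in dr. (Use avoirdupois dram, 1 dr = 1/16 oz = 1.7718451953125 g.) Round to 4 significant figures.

7592 slug = 6.25319 × 10^7 dr and 173.6 short ton = 8.88832 × 10^7 dr.
6.25319 × 10^7 + 8.88832 × 10^7 ≈ 1.514 × 10^8 dr.

1.514 × 10^8 dr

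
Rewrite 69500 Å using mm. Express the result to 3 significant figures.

0.00695 mm

1 angstrom = 1.00000 × 10^-7 millimeters.
So 69500 × 1.00000 × 10^-7 ≈ 0.00695 mm.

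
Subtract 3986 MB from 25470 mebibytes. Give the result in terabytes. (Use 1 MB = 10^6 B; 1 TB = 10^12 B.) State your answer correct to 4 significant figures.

0.02272 TB

25470 MiB = 0.0267072 TB and 3986 MB = 0.00398600 TB.
0.0267072 − 0.00398600 ≈ 0.02272 TB.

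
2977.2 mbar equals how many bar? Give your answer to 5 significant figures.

2.9772 bar

1 mbar = 0.00100000 bar.
So 2977.2 × 0.00100000 ≈ 2.9772 bar.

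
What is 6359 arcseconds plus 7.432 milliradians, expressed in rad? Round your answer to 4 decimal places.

6359 arcsec = 0.0308293 rad and 7.432 mrad = 0.00743200 rad.
0.0308293 + 0.00743200 ≈ 0.0383 rad.

0.0383 rad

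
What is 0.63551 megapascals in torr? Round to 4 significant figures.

1 megapascal = 7500.62 torr.
Thus 0.63551 × 7500.62 ≈ 4767 torr.

4767 torr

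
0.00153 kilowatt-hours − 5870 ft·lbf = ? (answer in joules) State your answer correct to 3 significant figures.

-2450 J

0.00153 kWh = 5508.00 J and 5870 ft·lbf = 7958.65 J.
5508.00 − 7958.65 ≈ -2450 J.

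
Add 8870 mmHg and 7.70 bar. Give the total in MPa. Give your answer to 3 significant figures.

8870 mmHg = 1.18257 MPa and 7.70 bar = 0.770000 MPa.
1.18257 + 0.770000 ≈ 1.95 MPa.

1.95 megapascals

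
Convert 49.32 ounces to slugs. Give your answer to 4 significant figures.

1 ounce = 0.00194256 slug.
Thus 49.32 × 0.00194256 ≈ 0.09581 slug.

0.09581 slugs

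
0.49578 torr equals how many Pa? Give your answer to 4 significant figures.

1 torr = 133.322 Pa.
So 0.49578 × 133.322 ≈ 66.10 Pa.

66.10 Pa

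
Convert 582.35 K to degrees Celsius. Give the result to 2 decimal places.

K = °C + 273.15.
Applying the formula gives 309.20 °C.

309.20 degrees Celsius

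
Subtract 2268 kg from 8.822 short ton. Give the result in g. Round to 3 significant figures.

5.74 × 10^6 g

8.822 short ton = 8.00318 × 10^6 g and 2268 kg = 2.26800 × 10^6 g.
8.00318 × 10^6 − 2.26800 × 10^6 ≈ 5.74 × 10^6 g.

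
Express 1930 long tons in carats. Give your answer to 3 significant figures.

9.80e+9 ct

1 long ton = 5.08023e+6 ct.
Then 1930 × 5.08023e+6 ≈ 9.80e+9 ct.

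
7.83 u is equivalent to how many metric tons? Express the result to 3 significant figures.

1.30e-29 t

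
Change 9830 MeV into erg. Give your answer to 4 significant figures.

0.01575 erg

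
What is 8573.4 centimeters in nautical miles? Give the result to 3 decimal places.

1 cm = 5.39957 × 10^-6 nmi.
8573.4 × 5.39957 × 10^-6 ≈ 0.046 nmi.

0.046 nautical miles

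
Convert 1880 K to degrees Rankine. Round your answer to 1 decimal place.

°R = K × 9/5.
Applying the formula gives 3384.0 °R.

3384.0 °R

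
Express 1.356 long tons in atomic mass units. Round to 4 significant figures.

8.297e+29 u

1 long ton = 6.11878e+29 u.
So 1.356 × 6.11878e+29 ≈ 8.297e+29 u.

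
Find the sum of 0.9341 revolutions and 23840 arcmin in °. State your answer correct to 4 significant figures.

0.9341 rev = 336.276 ° and 23840 arcmin = 397.333 °.
336.276 + 397.333 ≈ 733.6 °.

733.6 °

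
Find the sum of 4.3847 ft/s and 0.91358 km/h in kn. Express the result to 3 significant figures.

3.09 knots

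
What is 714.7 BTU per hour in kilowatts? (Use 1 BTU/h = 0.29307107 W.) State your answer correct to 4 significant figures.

1 BTU per hour = 0.000293071 kW.
So 714.7 × 0.000293071 ≈ 0.2095 kW.

0.2095 kilowatts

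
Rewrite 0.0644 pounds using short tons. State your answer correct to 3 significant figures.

3.22e-5 short ton

1 lb = 0.000500000 short ton.
0.0644 × 0.000500000 ≈ 3.22e-5 short ton.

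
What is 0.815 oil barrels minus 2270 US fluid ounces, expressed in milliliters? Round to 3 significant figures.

0.815 bbl = 129575 mL and 2270 US fl oz = 67131.9 mL.
129575 − 67131.9 ≈ 62400 mL.

62400 mL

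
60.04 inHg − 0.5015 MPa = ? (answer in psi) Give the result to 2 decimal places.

-43.25 psi

60.04 inHg = 29.4889 psi and 0.5015 MPa = 72.7364 psi.
29.4889 − 72.7364 ≈ -43.25 psi.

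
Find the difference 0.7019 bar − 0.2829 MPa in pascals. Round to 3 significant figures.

0.7019 bar = 70190.0 Pa and 0.2829 MPa = 282900 Pa.
70190.0 − 282900 ≈ -213000 Pa.

-213000 Pa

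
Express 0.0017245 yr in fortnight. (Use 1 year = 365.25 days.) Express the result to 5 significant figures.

0.044991 fortnight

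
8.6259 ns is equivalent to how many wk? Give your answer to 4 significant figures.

1.426e-14 weeks

1 nanosecond = 1.65344e-15 wk.
So 8.6259 × 1.65344e-15 ≈ 1.426e-14 wk.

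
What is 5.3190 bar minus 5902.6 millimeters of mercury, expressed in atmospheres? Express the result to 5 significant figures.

5.3190 bar = 5.24944 atm and 5902.6 mmHg = 7.76658 atm.
5.24944 − 7.76658 ≈ -2.5171 atm.

-2.5171 atmospheres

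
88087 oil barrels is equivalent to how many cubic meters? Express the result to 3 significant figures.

14000 cubic meters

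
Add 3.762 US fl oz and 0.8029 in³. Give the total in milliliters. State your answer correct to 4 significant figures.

124.4 mL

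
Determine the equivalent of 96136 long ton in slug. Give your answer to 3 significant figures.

1 long ton = 69.6213 slugs.
Then 96136 × 69.6213 ≈ 6.69e+6 slug.

6.69e+6 slugs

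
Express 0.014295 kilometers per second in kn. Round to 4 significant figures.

1 kilometer per second = 1943.84 kn.
Then 0.014295 × 1943.84 ≈ 27.79 kn.

27.79 kn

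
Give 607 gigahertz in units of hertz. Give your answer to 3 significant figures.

6.07e+11 hertz

1 gigahertz = 1.00000e+9 Hz.
Thus 607 × 1.00000e+9 ≈ 6.07e+11 Hz.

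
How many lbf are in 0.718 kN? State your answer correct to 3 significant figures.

1 kN = 224.809 lbf.
So 0.718 × 224.809 ≈ 161 lbf.

161 lbf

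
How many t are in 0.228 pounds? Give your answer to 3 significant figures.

1 lb = 0.000453592 t.
Thus 0.228 × 0.000453592 ≈ 0.000103 t.

0.000103 t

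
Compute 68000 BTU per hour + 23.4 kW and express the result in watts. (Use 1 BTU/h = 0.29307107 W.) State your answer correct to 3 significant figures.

43300 watts

68000 BTU/h = 19928.8 W and 23.4 kW = 23400.0 W.
19928.8 + 23400.0 ≈ 43300 W.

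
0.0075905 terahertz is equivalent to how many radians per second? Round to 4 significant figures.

4.769e+10 rad/s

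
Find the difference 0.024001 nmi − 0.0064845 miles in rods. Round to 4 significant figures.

6.763 rod

0.024001 nmi = 8.83835 rod and 0.0064845 mi = 2.07504 rod.
8.83835 − 2.07504 ≈ 6.763 rod.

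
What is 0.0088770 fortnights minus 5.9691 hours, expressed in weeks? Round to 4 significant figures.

0.0088770 fortnight = 0.0177540 wk and 5.9691 h = 0.0355304 wk.
0.0177540 − 0.0355304 ≈ -0.01778 wk.

-0.01778 wk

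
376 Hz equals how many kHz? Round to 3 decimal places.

1 Hz = 0.00100000 kilohertz.
Then 376 × 0.00100000 ≈ 0.376 kHz.

0.376 kHz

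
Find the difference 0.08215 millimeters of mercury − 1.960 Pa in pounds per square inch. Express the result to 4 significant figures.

0.001304 psi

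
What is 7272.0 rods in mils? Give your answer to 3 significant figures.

1 rod = 198000 mils.
So 7272.0 × 198000 ≈ 1.44e+9 mil.

1.44e+9 mil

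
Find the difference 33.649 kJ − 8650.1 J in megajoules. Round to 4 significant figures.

33.649 kJ = 0.0336490 MJ and 8650.1 J = 0.00865010 MJ.
0.0336490 − 0.00865010 ≈ 0.02500 MJ.

0.02500 MJ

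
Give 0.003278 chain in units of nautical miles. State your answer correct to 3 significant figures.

3.56e-5 nmi

1 chain = 0.0108622 nmi.
Then 0.003278 × 0.0108622 ≈ 3.56e-5 nmi.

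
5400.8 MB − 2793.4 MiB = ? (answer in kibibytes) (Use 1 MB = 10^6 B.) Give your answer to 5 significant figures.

5400.8 MB = 5.27422e+6 KiB and 2793.4 MiB = 2.86044e+6 KiB.
5.27422e+6 − 2.86044e+6 ≈ 2.4138e+6 KiB.

2.4138e+6 kibibytes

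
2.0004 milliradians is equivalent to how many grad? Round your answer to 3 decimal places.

0.127 gradians

1 milliradian = 0.0636620 gradians.
2.0004 × 0.0636620 ≈ 0.127 grad.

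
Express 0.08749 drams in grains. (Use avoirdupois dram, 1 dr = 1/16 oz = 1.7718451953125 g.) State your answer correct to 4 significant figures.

2.392 gr

1 dram = 27.34375 gr.
So 0.08749 × 27.34375 ≈ 2.392 gr.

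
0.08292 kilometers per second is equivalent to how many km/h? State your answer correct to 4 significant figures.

1 kilometer per second = 3600.00 km/h.
So 0.08292 × 3600.00 ≈ 298.5 km/h.

298.5 km/h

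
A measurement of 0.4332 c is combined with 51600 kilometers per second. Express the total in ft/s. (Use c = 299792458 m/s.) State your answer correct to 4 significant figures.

0.4332 c = 4.26083e+8 ft/s and 51600 km/s = 1.69291e+8 ft/s.
4.26083e+8 + 1.69291e+8 ≈ 5.954e+8 ft/s.

5.954e+8 ft/s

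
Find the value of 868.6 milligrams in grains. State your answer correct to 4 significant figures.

13.40 gr

1 mg = 0.0154324 gr.
Thus 868.6 × 0.0154324 ≈ 13.40 gr.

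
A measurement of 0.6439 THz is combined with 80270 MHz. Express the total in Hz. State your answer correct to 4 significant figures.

0.6439 THz = 6.43900 × 10^11 Hz and 80270 MHz = 8.02700 × 10^10 Hz.
6.43900 × 10^11 + 8.02700 × 10^10 ≈ 7.242 × 10^11 Hz.

7.242 × 10^11 Hz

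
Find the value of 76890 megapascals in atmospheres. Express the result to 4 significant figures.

1 MPa = 9.86923 atm.
76890 × 9.86923 ≈ 758800 atm.

758800 atm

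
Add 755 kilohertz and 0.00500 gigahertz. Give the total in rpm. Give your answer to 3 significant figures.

755 kHz = 4.53000e+7 rpm and 0.00500 GHz = 3.00000e+8 rpm.
4.53000e+7 + 3.00000e+8 ≈ 3.45e+8 rpm.

3.45e+8 rpm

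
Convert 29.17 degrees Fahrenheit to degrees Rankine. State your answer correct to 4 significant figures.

488.8 degrees Rankine

°R = °F + 459.67.
Applying the formula gives 488.8 °R.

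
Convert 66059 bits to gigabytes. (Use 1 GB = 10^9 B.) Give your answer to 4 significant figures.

1 bit = 1.25000 × 10^-10 GB.
Thus 66059 × 1.25000 × 10^-10 ≈ 8.257 × 10^-6 GB.

8.257 × 10^-6 gigabytes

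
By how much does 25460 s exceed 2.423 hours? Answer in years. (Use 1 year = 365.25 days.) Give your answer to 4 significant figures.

25460 s = 0.000806779 yr and 2.423 h = 0.000276409 yr.
0.000806779 − 0.000276409 ≈ 0.0005304 yr.

0.0005304 yr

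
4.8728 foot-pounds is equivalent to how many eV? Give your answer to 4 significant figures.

1 ft·lbf = 8.46235 × 10^18 eV.
Then 4.8728 × 8.46235 × 10^18 ≈ 4.124 × 10^19 eV.

4.124 × 10^19 eV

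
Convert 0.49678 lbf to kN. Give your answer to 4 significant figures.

1 lbf = 0.00444822 kilonewtons.
So 0.49678 × 0.00444822 ≈ 0.002210 kN.

0.002210 kN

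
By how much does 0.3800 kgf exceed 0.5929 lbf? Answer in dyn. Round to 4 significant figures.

108900 dynes

0.3800 kgf = 372653 dyn and 0.5929 lbf = 263735 dyn.
372653 − 263735 ≈ 108900 dyn.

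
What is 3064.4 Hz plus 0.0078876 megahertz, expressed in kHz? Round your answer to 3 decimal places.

3064.4 Hz = 3.06440 kHz and 0.0078876 MHz = 7.88760 kHz.
3.06440 + 7.88760 ≈ 10.952 kHz.

10.952 kilohertz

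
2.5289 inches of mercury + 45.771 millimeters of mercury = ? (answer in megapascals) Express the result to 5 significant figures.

0.014666 megapascals

2.5289 inHg = 0.00856384 MPa and 45.771 mmHg = 0.00610230 MPa.
0.00856384 + 0.00610230 ≈ 0.014666 MPa.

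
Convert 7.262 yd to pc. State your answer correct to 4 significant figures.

2.152 × 10^-16 parsecs

1 yard = 2.96337 × 10^-17 pc.
So 7.262 × 2.96337 × 10^-17 ≈ 2.152 × 10^-16 pc.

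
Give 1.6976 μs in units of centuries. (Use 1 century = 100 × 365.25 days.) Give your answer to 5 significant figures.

1 microsecond = 3.16881 × 10^-16 century.
Then 1.6976 × 3.16881 × 10^-16 ≈ 5.3794 × 10^-16 century.

5.3794 × 10^-16 century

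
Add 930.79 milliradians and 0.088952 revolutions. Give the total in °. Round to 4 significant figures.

930.79 mrad = 53.3303 ° and 0.088952 rev = 32.0227 °.
53.3303 + 32.0227 ≈ 85.35 °.

85.35 degrees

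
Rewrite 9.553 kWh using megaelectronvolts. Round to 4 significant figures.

1 kWh = 2.24694e+19 MeV.
So 9.553 × 2.24694e+19 ≈ 2.147e+20 MeV.

2.147e+20 megaelectronvolts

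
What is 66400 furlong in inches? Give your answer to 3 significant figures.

5.26e+8 inches

1 furlong = 7920.00 in.
So 66400 × 7920.00 ≈ 5.26e+8 in.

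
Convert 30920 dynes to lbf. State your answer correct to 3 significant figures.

1 dyn = 2.24809e-6 pounds-force.
Then 30920 × 2.24809e-6 ≈ 0.0695 lbf.

0.0695 pounds-force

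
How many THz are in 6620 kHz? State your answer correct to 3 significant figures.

6.62e-6 THz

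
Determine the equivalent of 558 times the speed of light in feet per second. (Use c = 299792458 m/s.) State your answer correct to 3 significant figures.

5.49e+11 ft/s

1 c = 9.83571e+8 feet per second.
Then 558 × 9.83571e+8 ≈ 5.49e+11 ft/s.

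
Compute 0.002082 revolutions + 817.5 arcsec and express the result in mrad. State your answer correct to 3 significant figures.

0.002082 rev = 13.0816 mrad and 817.5 arcsec = 3.96335 mrad.
13.0816 + 3.96335 ≈ 17.0 mrad.

17.0 mrad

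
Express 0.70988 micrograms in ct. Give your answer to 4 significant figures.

1 microgram = 5.00000 × 10^-6 carats.
Thus 0.70988 × 5.00000 × 10^-6 ≈ 3.549 × 10^-6 ct.

3.549 × 10^-6 carats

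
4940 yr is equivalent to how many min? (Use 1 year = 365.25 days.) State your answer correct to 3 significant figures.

2.60 × 10^9 minutes

1 yr = 525960 min.
So 4940 × 525960 ≈ 2.60 × 10^9 min.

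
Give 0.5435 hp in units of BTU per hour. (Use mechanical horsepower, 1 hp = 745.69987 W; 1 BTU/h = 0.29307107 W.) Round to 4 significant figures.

1 horsepower = 2544.43 BTU per hour.
Then 0.5435 × 2544.43 ≈ 1383 BTU/h.

1383 BTU per hour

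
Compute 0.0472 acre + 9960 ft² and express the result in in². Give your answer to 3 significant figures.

1.73 × 10^6 in²

0.0472 acre = 296069 in² and 9960 ft² = 1.43424 × 10^6 in².
296069 + 1.43424 × 10^6 ≈ 1.73 × 10^6 in².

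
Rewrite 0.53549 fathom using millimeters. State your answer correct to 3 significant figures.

1 fathom = 1828.80 mm.
Thus 0.53549 × 1828.80 ≈ 979 mm.

979 mm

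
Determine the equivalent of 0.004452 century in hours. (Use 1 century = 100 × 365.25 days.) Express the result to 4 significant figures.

3903 hours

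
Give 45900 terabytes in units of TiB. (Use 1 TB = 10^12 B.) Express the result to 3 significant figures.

1 TB = 0.909495 tebibytes.
Then 45900 × 0.909495 ≈ 41700 TiB.

41700 tebibytes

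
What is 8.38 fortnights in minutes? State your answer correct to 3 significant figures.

1 fortnight = 20160.0 minutes.
Then 8.38 × 20160.0 ≈ 169000 min.

169000 min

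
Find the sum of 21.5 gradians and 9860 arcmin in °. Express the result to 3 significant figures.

21.5 grad = 19.3500 ° and 9860 arcmin = 164.333 °.
19.3500 + 164.333 ≈ 184 °.

184 degrees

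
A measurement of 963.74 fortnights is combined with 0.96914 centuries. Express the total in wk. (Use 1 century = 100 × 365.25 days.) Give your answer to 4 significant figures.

6984 weeks

963.74 fortnight = 1927.48 wk and 0.96914 century = 5056.83 wk.
1927.48 + 5056.83 ≈ 6984 wk.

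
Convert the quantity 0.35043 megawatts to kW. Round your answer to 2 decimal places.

1 megawatt = 1000.00 kW.
Thus 0.35043 × 1000.00 ≈ 350.43 kW.

350.43 kW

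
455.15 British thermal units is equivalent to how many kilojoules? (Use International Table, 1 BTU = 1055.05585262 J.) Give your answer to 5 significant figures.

1 BTU = 1.05506 kJ.
Then 455.15 × 1.05506 ≈ 480.21 kJ.

480.21 kilojoules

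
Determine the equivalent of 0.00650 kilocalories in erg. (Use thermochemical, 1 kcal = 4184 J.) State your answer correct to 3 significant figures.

2.72 × 10^8 ergs

1 kcal = 4.18400 × 10^10 ergs.
Thus 0.00650 × 4.18400 × 10^10 ≈ 2.72 × 10^8 erg.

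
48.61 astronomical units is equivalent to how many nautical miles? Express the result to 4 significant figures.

3.927e+9 nmi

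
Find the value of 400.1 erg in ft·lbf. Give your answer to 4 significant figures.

1 erg = 7.37562 × 10^-8 foot-pounds.
So 400.1 × 7.37562 × 10^-8 ≈ 2.951 × 10^-5 ft·lbf.

2.951 × 10^-5 ft·lbf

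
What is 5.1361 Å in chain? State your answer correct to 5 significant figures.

2.5531e-11 chain

1 angstrom = 4.97097e-12 chain.
Then 5.1361 × 4.97097e-12 ≈ 2.5531e-11 chain.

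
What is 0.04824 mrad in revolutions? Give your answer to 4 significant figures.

1 milliradian = 0.000159155 revolutions.
So 0.04824 × 0.000159155 ≈ 7.678 × 10^-6 rev.

7.678 × 10^-6 rev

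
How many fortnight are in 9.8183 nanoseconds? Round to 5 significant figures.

1 ns = 8.26720 × 10^-16 fortnight.
Then 9.8183 × 8.26720 × 10^-16 ≈ 8.1170 × 10^-15 fortnight.

8.1170 × 10^-15 fortnight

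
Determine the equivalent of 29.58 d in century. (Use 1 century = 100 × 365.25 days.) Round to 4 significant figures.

0.0008099 century

1 day = 2.73785 × 10^-5 century.
29.58 × 2.73785 × 10^-5 ≈ 0.0008099 century.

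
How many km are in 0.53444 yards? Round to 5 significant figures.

1 yd = 0.000914400 km.
So 0.53444 × 0.000914400 ≈ 0.00048869 km.

0.00048869 kilometers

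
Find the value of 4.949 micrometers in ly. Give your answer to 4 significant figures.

5.231 × 10^-22 light-years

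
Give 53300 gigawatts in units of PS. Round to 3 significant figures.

7.25 × 10^10 metric horsepower

1 GW = 1.35962 × 10^6 metric horsepower.
So 53300 × 1.35962 × 10^6 ≈ 7.25 × 10^10 PS.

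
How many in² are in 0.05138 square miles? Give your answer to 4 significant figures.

1 mi² = 4.01449 × 10^9 in².
Thus 0.05138 × 4.01449 × 10^9 ≈ 2.063 × 10^8 in².

2.063 × 10^8 square inches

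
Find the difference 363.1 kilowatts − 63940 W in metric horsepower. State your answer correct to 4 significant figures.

406.7 PS

363.1 kW = 493.679 PS and 63940 W = 86.9342 PS.
493.679 − 86.9342 ≈ 406.7 PS.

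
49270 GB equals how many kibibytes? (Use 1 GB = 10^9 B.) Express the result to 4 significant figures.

1 gigabyte = 976562.5 KiB.
Then 49270 × 976562.5 ≈ 4.812 × 10^10 KiB.

4.812 × 10^10 kibibytes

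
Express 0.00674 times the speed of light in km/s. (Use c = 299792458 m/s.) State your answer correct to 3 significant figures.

1 speed of light = 299792 kilometers per second.
Thus 0.00674 × 299792 ≈ 2020 km/s.

2020 kilometers per second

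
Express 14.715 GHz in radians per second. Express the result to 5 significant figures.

1 gigahertz = 6.28319 × 10^9 rad/s.
Thus 14.715 × 6.28319 × 10^9 ≈ 9.2457 × 10^10 rad/s.

9.2457 × 10^10 radians per second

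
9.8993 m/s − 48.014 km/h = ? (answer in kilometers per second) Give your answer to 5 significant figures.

-0.0034379 km/s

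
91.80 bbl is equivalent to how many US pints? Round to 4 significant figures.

30840 US pt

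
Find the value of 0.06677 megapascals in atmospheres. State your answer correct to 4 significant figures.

0.6590 atmospheres

1 MPa = 9.86923 atmospheres.
Thus 0.06677 × 9.86923 ≈ 0.6590 atm.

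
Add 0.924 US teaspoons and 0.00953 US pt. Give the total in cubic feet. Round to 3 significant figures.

0.000320 cubic feet

0.924 US tsp = 0.000160834 ft³ and 0.00953 US pt = 0.000159247 ft³.
0.000160834 + 0.000159247 ≈ 0.000320 ft³.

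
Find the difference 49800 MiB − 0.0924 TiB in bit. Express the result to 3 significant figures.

49800 MiB = 4.17753e+11 bit and 0.0924 TiB = 8.12759e+11 bit.
4.17753e+11 − 8.12759e+11 ≈ -3.95e+11 bit.

-3.95e+11 bits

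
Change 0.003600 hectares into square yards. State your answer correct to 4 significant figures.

1 hectare = 11959.9 square yards.
0.003600 × 11959.9 ≈ 43.06 yd².

43.06 yd²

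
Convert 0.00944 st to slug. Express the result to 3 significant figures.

1 st = 0.435133 slugs.
So 0.00944 × 0.435133 ≈ 0.00411 slug.

0.00411 slugs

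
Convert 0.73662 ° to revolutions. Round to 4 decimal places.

0.0020 revolutions

1 ° = 0.00277778 revolutions.
Then 0.73662 × 0.00277778 ≈ 0.0020 rev.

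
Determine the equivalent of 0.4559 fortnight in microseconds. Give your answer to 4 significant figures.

5.515e+11 microseconds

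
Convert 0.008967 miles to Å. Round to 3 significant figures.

1.44e+11 angstroms

1 mile = 1.60934e+13 Å.
0.008967 × 1.60934e+13 ≈ 1.44e+11 Å.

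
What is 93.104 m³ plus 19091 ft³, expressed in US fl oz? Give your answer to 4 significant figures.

2.143 × 10^7 US fluid ounces

93.104 m³ = 3.14822 × 10^6 US fl oz and 19091 ft³ = 1.82798 × 10^7 US fl oz.
3.14822 × 10^6 + 1.82798 × 10^7 ≈ 2.143 × 10^7 US fl oz.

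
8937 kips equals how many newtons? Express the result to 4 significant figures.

1 kip = 4448.22 N.
So 8937 × 4448.22 ≈ 3.975e+7 N.

3.975e+7 newtons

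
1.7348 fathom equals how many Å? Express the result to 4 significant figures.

3.173e+10 Å

1 fathom = 1.82880e+10 angstroms.
1.7348 × 1.82880e+10 ≈ 3.173e+10 Å.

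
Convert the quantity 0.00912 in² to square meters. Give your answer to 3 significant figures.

1 in² = 0.000645160 square meters.
Then 0.00912 × 0.000645160 ≈ 5.88 × 10^-6 m².

5.88 × 10^-6 m²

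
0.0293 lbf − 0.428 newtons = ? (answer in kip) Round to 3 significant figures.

-6.69e-5 kips

0.0293 lbf = 2.93000e-5 kip and 0.428 N = 9.62182e-5 kip.
2.93000e-5 − 9.62182e-5 ≈ -6.69e-5 kip.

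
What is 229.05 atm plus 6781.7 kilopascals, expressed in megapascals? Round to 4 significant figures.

29.99 MPa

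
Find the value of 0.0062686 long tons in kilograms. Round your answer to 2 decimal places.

1 long ton = 1016.05 kg.
0.0062686 × 1016.05 ≈ 6.37 kg.

6.37 kg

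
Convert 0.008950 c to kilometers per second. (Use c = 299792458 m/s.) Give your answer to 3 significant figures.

1 c = 299792 kilometers per second.
So 0.008950 × 299792 ≈ 2680 km/s.

2680 kilometers per second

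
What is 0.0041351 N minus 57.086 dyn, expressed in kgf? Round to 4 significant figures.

0.0041351 N = 0.000421663 kgf and 57.086 dyn = 5.82115e-5 kgf.
0.000421663 − 5.82115e-5 ≈ 0.0003635 kgf.

0.0003635 kilograms-force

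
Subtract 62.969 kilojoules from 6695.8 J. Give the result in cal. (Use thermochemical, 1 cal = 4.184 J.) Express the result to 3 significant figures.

6695.8 J = 1600.33 cal and 62.969 kJ = 15050.0 cal.
1600.33 − 15050.0 ≈ -13400 cal.

-13400 cal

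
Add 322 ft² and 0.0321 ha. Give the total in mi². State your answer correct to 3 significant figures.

322 ft² = 1.15502 × 10^-5 mi² and 0.0321 ha = 0.000123939 mi².
1.15502 × 10^-5 + 0.000123939 ≈ 0.000135 mi².

0.000135 square miles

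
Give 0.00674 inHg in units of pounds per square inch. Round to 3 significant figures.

0.00331 psi

1 inch of mercury = 0.491154 pounds per square inch.
So 0.00674 × 0.491154 ≈ 0.00331 psi.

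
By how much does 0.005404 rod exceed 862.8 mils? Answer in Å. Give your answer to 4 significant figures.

5.263 × 10^7 Å

0.005404 rod = 2.71778 × 10^8 Å and 862.8 mil = 2.19151 × 10^8 Å.
2.71778 × 10^8 − 2.19151 × 10^8 ≈ 5.263 × 10^7 Å.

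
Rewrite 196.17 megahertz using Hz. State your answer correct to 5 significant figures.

1.9617 × 10^8 Hz

1 MHz = 1.00000 × 10^6 Hz.
196.17 × 1.00000 × 10^6 ≈ 1.9617 × 10^8 Hz.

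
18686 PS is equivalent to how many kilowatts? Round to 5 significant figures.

1 metric horsepower = 0.735499 kilowatts.
So 18686 × 0.735499 ≈ 13744 kW.

13744 kW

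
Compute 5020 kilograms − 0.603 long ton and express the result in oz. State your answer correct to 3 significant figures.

155000 oz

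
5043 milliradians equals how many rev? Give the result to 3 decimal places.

1 milliradian = 0.000159155 rev.
5043 × 0.000159155 ≈ 0.803 rev.

0.803 revolutions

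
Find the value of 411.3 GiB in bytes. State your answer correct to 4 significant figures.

1 gibibyte = 1.07374e+9 bytes.
Thus 411.3 × 1.07374e+9 ≈ 4.416e+11 B.

4.416e+11 bytes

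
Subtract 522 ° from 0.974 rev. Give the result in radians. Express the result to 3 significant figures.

-2.99 rad

0.974 rev = 6.11982 rad and 522 ° = 9.11062 rad.
6.11982 − 9.11062 ≈ -2.99 rad.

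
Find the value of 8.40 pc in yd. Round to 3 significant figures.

1 parsec = 3.37454 × 10^16 yards.
So 8.40 × 3.37454 × 10^16 ≈ 2.83 × 10^17 yd.

2.83 × 10^17 yd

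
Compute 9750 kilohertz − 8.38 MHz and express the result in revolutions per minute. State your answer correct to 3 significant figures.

9750 kHz = 5.85000e+8 rpm and 8.38 MHz = 5.02800e+8 rpm.
5.85000e+8 − 5.02800e+8 ≈ 8.22e+7 rpm.

8.22e+7 revolutions per minute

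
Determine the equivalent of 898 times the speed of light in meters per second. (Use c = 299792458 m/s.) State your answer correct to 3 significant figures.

1 c = 2.99792 × 10^8 m/s.
Then 898 × 2.99792 × 10^8 ≈ 2.69 × 10^11 m/s.

2.69 × 10^11 meters per second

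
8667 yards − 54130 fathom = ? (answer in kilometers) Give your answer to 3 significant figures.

8667 yd = 7.92510 km and 54130 fathom = 98.9929 km.
7.92510 − 98.9929 ≈ -91.1 km.

-91.1 km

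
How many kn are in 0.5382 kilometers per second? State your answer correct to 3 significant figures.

1 kilometer per second = 1943.84 kn.
Then 0.5382 × 1943.84 ≈ 1050 kn.

1050 knots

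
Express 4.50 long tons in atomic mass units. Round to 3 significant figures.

1 long ton = 6.11878e+29 u.
Thus 4.50 × 6.11878e+29 ≈ 2.75e+30 u.

2.75e+30 u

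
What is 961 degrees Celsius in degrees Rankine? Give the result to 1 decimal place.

2221.5 °R

°R = (°C + 273.15) × 9/5.
Applying the formula gives 2221.5 °R.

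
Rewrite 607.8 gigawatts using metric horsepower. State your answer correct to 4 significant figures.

1 GW = 1.35962e+6 PS.
Then 607.8 × 1.35962e+6 ≈ 8.264e+8 PS.

8.264e+8 metric horsepower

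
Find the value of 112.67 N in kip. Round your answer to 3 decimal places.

0.025 kip

1 newton = 0.000224809 kips.
Thus 112.67 × 0.000224809 ≈ 0.025 kip.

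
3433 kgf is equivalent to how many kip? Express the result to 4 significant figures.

1 kilogram-force = 0.00220462 kips.
Then 3433 × 0.00220462 ≈ 7.568 kip.

7.568 kips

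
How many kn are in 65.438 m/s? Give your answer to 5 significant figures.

1 meter per second = 1.94384 knots.
Then 65.438 × 1.94384 ≈ 127.20 kn.

127.20 kn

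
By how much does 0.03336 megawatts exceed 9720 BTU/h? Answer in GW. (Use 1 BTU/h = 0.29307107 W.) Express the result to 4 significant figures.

0.03336 MW = 3.33600e-5 GW and 9720 BTU/h = 2.84865e-6 GW.
3.33600e-5 − 2.84865e-6 ≈ 3.051e-5 GW.

3.051e-5 GW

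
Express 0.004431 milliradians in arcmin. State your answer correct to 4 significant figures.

0.01523 arcmin

1 mrad = 3.43775 arcmin.
Then 0.004431 × 3.43775 ≈ 0.01523 arcmin.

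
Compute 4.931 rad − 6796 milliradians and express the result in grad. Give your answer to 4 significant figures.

-118.7 grad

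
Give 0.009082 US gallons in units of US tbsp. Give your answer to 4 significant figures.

1 US gallon = 256.000 US tablespoons.
Thus 0.009082 × 256.000 ≈ 2.325 US tbsp.

2.325 US tbsp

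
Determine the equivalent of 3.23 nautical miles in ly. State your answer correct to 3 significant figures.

6.32 × 10^-13 ly

1 nmi = 1.95757 × 10^-13 ly.
So 3.23 × 1.95757 × 10^-13 ≈ 6.32 × 10^-13 ly.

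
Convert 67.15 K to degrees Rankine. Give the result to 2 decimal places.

120.87 degrees Rankine

°R = K × 9/5.
Applying the formula gives 120.87 °R.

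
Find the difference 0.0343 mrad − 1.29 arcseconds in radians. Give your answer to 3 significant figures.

2.80e-5 rad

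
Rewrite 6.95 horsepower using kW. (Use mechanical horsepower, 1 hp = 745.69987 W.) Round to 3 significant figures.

1 horsepower = 0.745700 kilowatts.
Thus 6.95 × 0.745700 ≈ 5.18 kW.

5.18 kilowatts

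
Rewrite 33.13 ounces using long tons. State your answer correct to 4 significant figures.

0.0009244 long ton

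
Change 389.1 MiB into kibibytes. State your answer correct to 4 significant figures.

398400 kibibytes

1 MiB = 1024.00 KiB.
389.1 × 1024.00 ≈ 398400 KiB.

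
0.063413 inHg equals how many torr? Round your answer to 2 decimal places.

1 inch of mercury = 25.4000 torr.
0.063413 × 25.4000 ≈ 1.61 torr.

1.61 torr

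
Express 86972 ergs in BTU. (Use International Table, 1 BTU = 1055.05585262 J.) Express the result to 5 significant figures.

8.2434 × 10^-6 BTU

1 erg = 9.47817 × 10^-11 BTU.
86972 × 9.47817 × 10^-11 ≈ 8.2434 × 10^-6 BTU.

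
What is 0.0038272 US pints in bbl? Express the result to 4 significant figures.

1.139e-5 bbl

1 US pt = 0.00297619 bbl.
Then 0.0038272 × 0.00297619 ≈ 1.139e-5 bbl.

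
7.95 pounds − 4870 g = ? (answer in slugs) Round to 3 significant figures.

-0.0866 slug

7.95 lb = 0.247094 slug and 4870 g = 0.333701 slug.
0.247094 − 0.333701 ≈ -0.0866 slug.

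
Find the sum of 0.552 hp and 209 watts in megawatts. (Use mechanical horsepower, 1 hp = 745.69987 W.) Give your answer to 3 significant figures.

0.552 hp = 0.000411626 MW and 209 W = 0.000209000 MW.
0.000411626 + 0.000209000 ≈ 0.000621 MW.

0.000621 megawatts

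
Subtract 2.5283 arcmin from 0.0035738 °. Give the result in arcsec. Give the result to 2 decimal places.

0.0035738 ° = 12.8657 arcsec and 2.5283 arcmin = 151.698 arcsec.
12.8657 − 151.698 ≈ -138.83 arcsec.

-138.83 arcsec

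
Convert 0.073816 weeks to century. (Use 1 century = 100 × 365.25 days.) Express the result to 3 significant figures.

1 week = 0.000191650 centuries.
So 0.073816 × 0.000191650 ≈ 1.41e-5 century.

1.41e-5 century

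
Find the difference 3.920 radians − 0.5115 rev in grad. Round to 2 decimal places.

3.920 rad = 249.55495 grad and 0.5115 rev = 204.60000 grad.
249.55495 − 204.60000 ≈ 44.95 grad.

44.95 grad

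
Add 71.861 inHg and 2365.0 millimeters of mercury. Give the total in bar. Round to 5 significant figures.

5.5866 bar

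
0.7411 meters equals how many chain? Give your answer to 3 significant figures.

0.0368 chain

1 m = 0.0497097 chains.
0.7411 × 0.0497097 ≈ 0.0368 chain.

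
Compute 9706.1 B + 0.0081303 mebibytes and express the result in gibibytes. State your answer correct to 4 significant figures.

1.698 × 10^-5 GiB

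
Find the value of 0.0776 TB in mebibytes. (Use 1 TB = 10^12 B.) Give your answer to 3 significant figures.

1 TB = 953674 MiB.
0.0776 × 953674 ≈ 74000 MiB.

74000 MiB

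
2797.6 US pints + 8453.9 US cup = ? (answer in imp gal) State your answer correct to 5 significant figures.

2797.6 US pt = 291.1862 imp gal and 8453.9 US cup = 439.9590 imp gal.
291.1862 + 439.9590 ≈ 731.15 imp gal.

731.15 imperial gallons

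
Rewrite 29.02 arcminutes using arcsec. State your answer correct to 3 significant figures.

1740 arcsec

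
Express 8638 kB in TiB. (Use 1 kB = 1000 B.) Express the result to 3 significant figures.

1 kilobyte = 9.09495 × 10^-10 TiB.
Then 8638 × 9.09495 × 10^-10 ≈ 7.86 × 10^-6 TiB.

7.86 × 10^-6 tebibytes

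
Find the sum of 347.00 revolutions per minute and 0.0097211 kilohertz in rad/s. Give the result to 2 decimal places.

97.42 rad/s

347.00 rpm = 36.3378 rad/s and 0.0097211 kHz = 61.0795 rad/s.
36.3378 + 61.0795 ≈ 97.42 rad/s.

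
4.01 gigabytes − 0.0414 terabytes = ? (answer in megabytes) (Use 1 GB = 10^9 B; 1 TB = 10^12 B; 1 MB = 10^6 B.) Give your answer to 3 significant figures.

4.01 GB = 4010.00 MB and 0.0414 TB = 41400.0 MB.
4010.00 − 41400.0 ≈ -37400 MB.

-37400 MB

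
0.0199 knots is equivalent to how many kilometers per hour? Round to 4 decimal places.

0.0369 km/h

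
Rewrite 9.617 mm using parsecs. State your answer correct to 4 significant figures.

1 millimeter = 3.24078e-20 pc.
9.617 × 3.24078e-20 ≈ 3.117e-19 pc.

3.117e-19 parsecs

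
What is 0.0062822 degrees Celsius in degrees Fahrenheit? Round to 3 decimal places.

32.011 degrees Fahrenheit

°C = (°F − 32) × 5/9.
Applying the formula gives 32.011 °F.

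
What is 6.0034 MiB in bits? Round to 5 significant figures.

5.0360e+7 bits

1 MiB = 8.38861e+6 bit.
So 6.0034 × 8.38861e+6 ≈ 5.0360e+7 bit.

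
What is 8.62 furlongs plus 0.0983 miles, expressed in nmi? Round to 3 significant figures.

8.62 furlong = 0.936322 nmi and 0.0983 mi = 0.0854204 nmi.
0.936322 + 0.0854204 ≈ 1.02 nmi.

1.02 nmi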